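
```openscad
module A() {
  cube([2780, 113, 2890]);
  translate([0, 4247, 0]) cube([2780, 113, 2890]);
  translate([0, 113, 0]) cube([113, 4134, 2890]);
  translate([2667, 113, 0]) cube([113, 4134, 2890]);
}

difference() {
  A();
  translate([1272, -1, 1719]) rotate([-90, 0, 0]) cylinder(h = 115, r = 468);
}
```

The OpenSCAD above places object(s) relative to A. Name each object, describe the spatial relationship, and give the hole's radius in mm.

A is a house frame. The house frame has a circular hole through its front wall. The hole's radius is 468 mm.

The subtracted cylinder has r = 468 mm.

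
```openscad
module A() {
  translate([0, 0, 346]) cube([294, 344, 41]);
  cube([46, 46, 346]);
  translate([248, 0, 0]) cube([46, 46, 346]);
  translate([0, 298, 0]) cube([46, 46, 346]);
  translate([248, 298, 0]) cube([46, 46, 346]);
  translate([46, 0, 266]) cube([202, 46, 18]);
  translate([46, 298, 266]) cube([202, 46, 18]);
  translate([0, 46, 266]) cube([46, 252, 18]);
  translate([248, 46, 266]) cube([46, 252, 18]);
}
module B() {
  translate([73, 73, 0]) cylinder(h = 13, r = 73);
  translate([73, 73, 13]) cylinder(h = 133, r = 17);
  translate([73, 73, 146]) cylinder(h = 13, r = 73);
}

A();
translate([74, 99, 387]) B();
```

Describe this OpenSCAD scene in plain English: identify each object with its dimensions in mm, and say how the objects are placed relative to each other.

A is a four-legged stool. The seat is a 294×344×41 mm slab whose top surface is at z = 387 mm; four square legs, each 46×46 mm in cross-section, run from the floor (z = 0) to the underside of the seat, each flush with a corner of the seat. Four stretchers, 46 mm wide and 18 mm tall, connect adjacent legs with their undersides at z = 266 mm, each running between the inner faces of the legs it joins and aligned with the legs' outer faces on the other axis.

B is a spool: two coaxial disc flanges of radius 73 mm and thickness 13 mm, joined by a core cylinder of radius 17 mm and height 133 mm. The lower flange rests on z = 0 and the three cylinders share a vertical axis.

The spool is on top of the stool, centred.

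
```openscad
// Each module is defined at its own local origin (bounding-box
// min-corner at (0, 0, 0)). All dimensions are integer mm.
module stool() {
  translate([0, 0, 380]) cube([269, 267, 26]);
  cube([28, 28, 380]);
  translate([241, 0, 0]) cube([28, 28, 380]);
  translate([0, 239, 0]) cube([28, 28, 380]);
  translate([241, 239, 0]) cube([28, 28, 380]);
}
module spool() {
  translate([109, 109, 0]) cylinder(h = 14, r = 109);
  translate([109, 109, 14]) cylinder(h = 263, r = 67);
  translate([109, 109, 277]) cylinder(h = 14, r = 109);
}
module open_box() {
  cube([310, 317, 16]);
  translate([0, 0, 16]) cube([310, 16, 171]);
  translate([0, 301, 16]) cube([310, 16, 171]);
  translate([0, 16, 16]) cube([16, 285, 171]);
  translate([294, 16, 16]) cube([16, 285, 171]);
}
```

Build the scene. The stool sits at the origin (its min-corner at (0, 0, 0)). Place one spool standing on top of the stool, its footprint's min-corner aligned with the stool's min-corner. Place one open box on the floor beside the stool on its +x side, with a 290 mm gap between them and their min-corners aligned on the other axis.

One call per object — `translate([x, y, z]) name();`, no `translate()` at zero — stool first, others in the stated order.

stool();
translate([0, 0, 406]) spool();
translate([559, 0, 0]) open_box();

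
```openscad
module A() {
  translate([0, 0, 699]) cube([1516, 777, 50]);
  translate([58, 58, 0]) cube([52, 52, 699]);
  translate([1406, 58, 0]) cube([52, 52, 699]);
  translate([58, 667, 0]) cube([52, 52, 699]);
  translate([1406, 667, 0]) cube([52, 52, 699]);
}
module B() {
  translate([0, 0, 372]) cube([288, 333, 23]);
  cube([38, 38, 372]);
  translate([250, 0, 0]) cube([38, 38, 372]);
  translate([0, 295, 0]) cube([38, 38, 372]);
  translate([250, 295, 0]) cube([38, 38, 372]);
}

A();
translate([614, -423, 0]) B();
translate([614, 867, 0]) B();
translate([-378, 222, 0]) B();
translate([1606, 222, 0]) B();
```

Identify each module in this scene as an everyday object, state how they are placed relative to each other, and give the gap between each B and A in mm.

Each stool's nearest face is 90 mm from the table's bounding box.

A is a table. B is a stool. Four stools sit around the table at the −y, +y, −x, +x sides. The gap between each stool and the table is 90 mm.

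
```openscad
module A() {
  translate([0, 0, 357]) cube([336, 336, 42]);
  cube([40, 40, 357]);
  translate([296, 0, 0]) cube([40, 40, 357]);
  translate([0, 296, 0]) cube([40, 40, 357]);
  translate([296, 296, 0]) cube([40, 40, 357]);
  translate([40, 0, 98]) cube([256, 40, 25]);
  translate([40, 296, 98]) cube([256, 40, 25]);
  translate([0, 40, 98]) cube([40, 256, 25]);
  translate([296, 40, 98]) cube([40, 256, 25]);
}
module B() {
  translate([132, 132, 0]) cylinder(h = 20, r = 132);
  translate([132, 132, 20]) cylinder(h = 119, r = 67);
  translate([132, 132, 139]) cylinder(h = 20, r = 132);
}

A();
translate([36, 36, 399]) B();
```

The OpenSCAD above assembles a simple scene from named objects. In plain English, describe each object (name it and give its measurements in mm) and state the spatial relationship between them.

A is a four-legged stool. The seat is a 336×336×42 mm slab whose top surface is at z = 399 mm; four square legs, each 40×40 mm in cross-section, run from the floor (z = 0) to the underside of the seat, each flush with a corner of the seat. Four stretchers, 40 mm wide and 25 mm tall, connect adjacent legs with their undersides at z = 98 mm, each running between the inner faces of the legs it joins and aligned with the legs' outer faces on the other axis.

B is a spool: two coaxial disc flanges of radius 132 mm and thickness 20 mm, joined by a core cylinder of radius 67 mm and height 119 mm. The lower flange rests on z = 0 and the three cylinders share a vertical axis.

The spool is on top of the stool, centred.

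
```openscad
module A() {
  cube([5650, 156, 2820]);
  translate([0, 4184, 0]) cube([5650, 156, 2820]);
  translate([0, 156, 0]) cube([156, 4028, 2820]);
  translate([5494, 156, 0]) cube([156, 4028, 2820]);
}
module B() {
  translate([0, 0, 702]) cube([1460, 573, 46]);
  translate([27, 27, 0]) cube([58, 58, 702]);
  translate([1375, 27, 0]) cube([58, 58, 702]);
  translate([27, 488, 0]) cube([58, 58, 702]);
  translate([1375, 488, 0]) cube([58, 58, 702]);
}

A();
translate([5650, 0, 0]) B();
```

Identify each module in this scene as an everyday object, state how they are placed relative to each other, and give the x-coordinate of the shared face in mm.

A is a house frame. B is a table. The table is against the house frame's +x side, with their −y faces flush. The x-coordinate of the shared face is 5650 mm.

The house frame's +x face and the table's −x face are both at x = 5650 mm.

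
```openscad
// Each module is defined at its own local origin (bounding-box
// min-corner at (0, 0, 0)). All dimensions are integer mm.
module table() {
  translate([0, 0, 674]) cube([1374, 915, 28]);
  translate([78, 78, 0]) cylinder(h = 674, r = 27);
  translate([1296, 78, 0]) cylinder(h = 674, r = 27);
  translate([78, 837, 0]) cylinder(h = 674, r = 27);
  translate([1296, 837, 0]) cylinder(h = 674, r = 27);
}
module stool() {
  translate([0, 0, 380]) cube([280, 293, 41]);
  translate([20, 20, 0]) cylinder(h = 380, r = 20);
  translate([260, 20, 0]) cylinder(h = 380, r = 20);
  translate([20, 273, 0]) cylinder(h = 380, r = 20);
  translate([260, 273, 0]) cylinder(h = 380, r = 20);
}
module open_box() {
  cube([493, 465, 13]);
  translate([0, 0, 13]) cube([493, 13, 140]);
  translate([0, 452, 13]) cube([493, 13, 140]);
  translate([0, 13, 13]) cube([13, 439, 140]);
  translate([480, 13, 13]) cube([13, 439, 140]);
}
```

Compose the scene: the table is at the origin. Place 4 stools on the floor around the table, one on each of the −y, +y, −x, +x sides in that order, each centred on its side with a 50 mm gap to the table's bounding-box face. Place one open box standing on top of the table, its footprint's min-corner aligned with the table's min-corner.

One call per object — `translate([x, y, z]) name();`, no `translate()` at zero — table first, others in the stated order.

table();
translate([547, -343, 0]) stool();
translate([547, 965, 0]) stool();
translate([-330, 311, 0]) stool();
translate([1424, 311, 0]) stool();
translate([0, 0, 702]) open_box();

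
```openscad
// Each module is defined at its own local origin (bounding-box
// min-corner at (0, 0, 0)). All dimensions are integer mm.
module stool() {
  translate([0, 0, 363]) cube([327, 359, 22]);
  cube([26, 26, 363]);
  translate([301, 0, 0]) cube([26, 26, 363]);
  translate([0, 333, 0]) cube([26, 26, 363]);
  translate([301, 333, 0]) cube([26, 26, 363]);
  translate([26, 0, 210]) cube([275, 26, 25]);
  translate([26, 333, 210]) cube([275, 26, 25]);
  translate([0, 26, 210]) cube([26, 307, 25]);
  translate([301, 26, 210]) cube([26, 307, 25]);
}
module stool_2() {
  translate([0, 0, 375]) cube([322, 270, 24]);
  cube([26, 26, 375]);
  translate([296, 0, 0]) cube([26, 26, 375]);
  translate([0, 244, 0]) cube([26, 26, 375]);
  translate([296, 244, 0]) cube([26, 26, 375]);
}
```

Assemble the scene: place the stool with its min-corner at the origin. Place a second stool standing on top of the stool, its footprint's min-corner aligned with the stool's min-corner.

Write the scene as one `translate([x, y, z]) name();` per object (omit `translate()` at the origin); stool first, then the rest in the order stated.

stool();
translate([0, 0, 385]) stool_2();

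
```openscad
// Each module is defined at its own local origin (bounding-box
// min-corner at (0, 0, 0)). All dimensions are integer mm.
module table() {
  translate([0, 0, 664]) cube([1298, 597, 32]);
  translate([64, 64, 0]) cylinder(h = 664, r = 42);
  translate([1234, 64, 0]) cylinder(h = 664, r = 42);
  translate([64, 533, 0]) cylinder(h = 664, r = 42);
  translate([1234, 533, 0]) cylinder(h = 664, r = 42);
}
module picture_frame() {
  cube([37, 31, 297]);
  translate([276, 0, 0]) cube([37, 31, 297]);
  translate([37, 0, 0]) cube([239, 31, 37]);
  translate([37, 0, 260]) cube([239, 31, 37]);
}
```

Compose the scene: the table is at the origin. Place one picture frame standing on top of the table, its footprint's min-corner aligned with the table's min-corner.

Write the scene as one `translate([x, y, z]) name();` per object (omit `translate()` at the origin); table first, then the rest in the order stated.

table();
translate([0, 0, 696]) picture_frame();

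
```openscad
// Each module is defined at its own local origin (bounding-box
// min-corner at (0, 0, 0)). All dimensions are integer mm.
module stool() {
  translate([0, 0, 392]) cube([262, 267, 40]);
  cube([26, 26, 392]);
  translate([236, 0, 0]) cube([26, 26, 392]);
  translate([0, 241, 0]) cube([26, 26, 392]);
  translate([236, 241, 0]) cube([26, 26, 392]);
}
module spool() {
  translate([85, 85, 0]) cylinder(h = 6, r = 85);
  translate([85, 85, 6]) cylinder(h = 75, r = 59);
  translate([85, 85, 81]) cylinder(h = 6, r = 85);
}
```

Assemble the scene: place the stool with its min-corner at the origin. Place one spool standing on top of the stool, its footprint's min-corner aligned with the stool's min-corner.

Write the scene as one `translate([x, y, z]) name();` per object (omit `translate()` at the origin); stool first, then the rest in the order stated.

stool();
translate([0, 0, 432]) spool();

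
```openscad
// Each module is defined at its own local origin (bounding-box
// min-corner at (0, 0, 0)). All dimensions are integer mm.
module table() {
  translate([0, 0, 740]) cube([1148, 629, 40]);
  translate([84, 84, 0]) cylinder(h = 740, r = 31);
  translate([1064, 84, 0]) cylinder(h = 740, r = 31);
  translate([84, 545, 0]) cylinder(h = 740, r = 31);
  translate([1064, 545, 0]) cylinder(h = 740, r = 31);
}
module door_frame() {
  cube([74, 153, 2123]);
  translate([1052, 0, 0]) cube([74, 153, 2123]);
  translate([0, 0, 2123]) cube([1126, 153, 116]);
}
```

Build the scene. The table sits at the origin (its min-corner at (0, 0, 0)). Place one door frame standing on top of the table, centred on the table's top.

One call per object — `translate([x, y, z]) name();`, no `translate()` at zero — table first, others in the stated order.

table();
translate([11, 238, 780]) door_frame();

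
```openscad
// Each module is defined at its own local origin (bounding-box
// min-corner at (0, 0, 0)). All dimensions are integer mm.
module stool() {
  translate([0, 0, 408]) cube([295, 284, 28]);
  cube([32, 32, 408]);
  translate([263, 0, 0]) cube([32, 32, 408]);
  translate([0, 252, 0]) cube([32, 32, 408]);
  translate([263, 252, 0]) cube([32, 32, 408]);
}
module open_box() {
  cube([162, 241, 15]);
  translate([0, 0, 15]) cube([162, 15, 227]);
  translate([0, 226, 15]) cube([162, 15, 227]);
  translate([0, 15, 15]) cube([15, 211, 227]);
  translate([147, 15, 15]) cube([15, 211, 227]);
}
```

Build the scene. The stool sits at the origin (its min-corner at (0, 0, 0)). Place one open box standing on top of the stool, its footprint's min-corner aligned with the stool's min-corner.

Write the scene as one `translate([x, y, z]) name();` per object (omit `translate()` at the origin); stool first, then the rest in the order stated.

stool();
translate([0, 0, 436]) open_box();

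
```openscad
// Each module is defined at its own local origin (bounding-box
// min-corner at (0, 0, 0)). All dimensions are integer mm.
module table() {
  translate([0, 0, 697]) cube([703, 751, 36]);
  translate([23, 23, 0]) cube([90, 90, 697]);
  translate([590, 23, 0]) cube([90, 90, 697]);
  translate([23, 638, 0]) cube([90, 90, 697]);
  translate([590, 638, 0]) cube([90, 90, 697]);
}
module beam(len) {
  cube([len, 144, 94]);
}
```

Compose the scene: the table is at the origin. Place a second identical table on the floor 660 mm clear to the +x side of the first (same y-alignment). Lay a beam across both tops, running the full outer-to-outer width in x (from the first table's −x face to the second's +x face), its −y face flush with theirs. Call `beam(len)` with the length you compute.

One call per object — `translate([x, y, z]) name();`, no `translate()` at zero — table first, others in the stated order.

table();
translate([1363, 0, 0]) table();
translate([0, 0, 733]) beam(2066);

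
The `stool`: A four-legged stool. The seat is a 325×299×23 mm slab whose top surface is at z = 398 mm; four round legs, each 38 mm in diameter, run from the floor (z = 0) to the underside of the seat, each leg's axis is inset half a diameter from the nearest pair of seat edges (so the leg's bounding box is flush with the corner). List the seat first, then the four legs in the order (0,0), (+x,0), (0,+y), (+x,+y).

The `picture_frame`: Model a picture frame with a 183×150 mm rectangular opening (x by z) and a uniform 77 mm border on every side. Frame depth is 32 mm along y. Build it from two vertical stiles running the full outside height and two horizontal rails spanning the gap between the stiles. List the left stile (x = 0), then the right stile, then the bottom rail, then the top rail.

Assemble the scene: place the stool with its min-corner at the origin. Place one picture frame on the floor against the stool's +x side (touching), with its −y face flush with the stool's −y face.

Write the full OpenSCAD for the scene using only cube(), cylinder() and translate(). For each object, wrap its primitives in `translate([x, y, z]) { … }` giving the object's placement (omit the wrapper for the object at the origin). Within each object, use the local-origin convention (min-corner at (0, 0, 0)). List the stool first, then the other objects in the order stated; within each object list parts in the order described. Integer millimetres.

translate([0, 0, 375]) cube([325, 299, 23]);
translate([19, 19, 0]) cylinder(h = 375, r = 19);
translate([306, 19, 0]) cylinder(h = 375, r = 19);
translate([19, 280, 0]) cylinder(h = 375, r = 19);
translate([306, 280, 0]) cylinder(h = 375, r = 19);
translate([325, 0, 0]) {
  cube([77, 32, 304]);
  translate([260, 0, 0]) cube([77, 32, 304]);
  translate([77, 0, 0]) cube([183, 32, 77]);
  translate([77, 0, 227]) cube([183, 32, 77]);
}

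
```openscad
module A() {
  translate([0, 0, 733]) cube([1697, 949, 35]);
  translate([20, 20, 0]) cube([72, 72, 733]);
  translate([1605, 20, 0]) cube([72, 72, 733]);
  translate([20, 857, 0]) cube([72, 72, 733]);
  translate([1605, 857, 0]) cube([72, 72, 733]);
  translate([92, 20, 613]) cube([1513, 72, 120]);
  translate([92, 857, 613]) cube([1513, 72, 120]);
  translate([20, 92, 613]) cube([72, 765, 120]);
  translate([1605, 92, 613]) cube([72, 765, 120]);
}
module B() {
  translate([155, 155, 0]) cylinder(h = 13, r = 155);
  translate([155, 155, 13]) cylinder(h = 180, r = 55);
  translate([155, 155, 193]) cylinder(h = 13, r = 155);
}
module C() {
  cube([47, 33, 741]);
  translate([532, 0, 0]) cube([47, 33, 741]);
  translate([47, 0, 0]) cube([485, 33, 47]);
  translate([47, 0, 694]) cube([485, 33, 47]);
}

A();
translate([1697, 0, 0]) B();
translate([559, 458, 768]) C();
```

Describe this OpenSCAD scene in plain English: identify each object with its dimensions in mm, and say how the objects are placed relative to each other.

A is a rectangular dining table. The top is 1697×949×35 mm with its upper surface at z = 768 mm. It stands on four 72×72 mm square legs, each inset 20 mm from the nearest pair of top edges, running from the floor to the underside of the top. Four apron rails, 72 mm thick and 120 mm tall, run between adjacent legs with their top edges flush with the underside of the top and their outer faces flush with the legs' outer faces.

B is a spool: two coaxial disc flanges of radius 155 mm and thickness 13 mm, joined by a core cylinder of radius 55 mm and height 180 mm. The lower flange rests on z = 0 and the three cylinders share a vertical axis.

C is a rectangular picture frame lying in the x–z plane (depth along y). The opening is 485 mm wide (x) by 647 mm tall (z), surrounded by a border 47 mm wide on all four sides. The frame is 33 mm deep and is made of two full-height vertical stiles with two horizontal rails fitted between them.

The spool is against the table's +x side, with their −y faces flush. The picture frame is on top of the table, centred.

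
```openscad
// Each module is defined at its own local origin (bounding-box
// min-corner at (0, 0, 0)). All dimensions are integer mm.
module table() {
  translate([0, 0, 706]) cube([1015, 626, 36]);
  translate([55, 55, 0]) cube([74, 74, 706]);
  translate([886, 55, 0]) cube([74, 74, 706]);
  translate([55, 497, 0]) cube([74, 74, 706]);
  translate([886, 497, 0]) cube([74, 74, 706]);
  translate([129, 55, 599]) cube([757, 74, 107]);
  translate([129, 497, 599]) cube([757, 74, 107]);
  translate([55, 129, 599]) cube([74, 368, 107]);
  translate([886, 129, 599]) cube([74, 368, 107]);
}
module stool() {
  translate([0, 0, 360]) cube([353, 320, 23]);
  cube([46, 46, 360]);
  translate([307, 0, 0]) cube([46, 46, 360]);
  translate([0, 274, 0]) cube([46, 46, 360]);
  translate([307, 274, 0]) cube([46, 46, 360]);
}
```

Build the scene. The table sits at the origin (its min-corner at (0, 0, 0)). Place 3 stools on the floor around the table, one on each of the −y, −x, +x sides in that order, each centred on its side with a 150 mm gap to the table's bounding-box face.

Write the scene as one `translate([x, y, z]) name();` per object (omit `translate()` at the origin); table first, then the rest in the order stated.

table();
translate([331, -470, 0]) stool();
translate([-503, 153, 0]) stool();
translate([1165, 153, 0]) stool();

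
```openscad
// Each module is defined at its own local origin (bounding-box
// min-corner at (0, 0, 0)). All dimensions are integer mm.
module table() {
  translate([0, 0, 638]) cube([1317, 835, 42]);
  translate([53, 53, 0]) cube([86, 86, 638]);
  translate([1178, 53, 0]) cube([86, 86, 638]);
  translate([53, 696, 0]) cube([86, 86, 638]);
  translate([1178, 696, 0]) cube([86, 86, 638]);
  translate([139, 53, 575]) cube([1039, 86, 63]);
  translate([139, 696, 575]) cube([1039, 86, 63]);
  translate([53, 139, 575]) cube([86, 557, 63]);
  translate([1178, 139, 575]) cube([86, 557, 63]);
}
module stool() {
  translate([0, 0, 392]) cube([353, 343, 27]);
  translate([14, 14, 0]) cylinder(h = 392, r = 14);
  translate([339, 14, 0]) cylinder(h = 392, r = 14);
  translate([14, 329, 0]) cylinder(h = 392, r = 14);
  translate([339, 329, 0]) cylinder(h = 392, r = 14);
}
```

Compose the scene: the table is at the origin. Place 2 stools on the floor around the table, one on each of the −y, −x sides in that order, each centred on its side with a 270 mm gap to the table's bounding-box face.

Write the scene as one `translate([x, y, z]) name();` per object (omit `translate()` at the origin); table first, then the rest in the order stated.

table();
translate([482, -613, 0]) stool();
translate([-623, 246, 0]) stool();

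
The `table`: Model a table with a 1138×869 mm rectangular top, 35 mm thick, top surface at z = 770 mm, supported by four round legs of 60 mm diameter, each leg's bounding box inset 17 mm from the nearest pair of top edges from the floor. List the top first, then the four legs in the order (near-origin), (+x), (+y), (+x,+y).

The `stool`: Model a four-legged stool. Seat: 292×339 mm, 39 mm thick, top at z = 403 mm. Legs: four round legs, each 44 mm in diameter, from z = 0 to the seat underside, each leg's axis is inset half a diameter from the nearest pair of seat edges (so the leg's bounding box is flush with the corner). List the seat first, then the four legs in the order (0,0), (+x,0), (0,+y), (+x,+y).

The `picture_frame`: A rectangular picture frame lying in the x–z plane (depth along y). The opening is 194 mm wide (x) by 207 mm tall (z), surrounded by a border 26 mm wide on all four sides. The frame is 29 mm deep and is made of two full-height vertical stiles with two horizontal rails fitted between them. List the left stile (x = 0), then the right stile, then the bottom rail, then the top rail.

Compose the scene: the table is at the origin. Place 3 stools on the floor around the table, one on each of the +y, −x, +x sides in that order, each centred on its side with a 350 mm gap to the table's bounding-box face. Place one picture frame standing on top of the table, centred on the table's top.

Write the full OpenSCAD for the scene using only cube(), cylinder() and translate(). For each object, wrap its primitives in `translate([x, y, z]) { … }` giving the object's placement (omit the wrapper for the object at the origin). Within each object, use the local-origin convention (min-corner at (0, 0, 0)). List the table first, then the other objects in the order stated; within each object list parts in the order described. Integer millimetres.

translate([0, 0, 735]) cube([1138, 869, 35]);
translate([47, 47, 0]) cylinder(h = 735, r = 30);
translate([1091, 47, 0]) cylinder(h = 735, r = 30);
translate([47, 822, 0]) cylinder(h = 735, r = 30);
translate([1091, 822, 0]) cylinder(h = 735, r = 30);
translate([423, 1219, 0]) {
  translate([0, 0, 364]) cube([292, 339, 39]);
  translate([22, 22, 0]) cylinder(h = 364, r = 22);
  translate([270, 22, 0]) cylinder(h = 364, r = 22);
  translate([22, 317, 0]) cylinder(h = 364, r = 22);
  translate([270, 317, 0]) cylinder(h = 364, r = 22);
}
translate([-642, 265, 0]) {
  translate([0, 0, 364]) cube([292, 339, 39]);
  translate([22, 22, 0]) cylinder(h = 364, r = 22);
  translate([270, 22, 0]) cylinder(h = 364, r = 22);
  translate([22, 317, 0]) cylinder(h = 364, r = 22);
  translate([270, 317, 0]) cylinder(h = 364, r = 22);
}
translate([1488, 265, 0]) {
  translate([0, 0, 364]) cube([292, 339, 39]);
  translate([22, 22, 0]) cylinder(h = 364, r = 22);
  translate([270, 22, 0]) cylinder(h = 364, r = 22);
  translate([22, 317, 0]) cylinder(h = 364, r = 22);
  translate([270, 317, 0]) cylinder(h = 364, r = 22);
}
translate([446, 420, 770]) {
  cube([26, 29, 259]);
  translate([220, 0, 0]) cube([26, 29, 259]);
  translate([26, 0, 0]) cube([194, 29, 26]);
  translate([26, 0, 233]) cube([194, 29, 26]);
}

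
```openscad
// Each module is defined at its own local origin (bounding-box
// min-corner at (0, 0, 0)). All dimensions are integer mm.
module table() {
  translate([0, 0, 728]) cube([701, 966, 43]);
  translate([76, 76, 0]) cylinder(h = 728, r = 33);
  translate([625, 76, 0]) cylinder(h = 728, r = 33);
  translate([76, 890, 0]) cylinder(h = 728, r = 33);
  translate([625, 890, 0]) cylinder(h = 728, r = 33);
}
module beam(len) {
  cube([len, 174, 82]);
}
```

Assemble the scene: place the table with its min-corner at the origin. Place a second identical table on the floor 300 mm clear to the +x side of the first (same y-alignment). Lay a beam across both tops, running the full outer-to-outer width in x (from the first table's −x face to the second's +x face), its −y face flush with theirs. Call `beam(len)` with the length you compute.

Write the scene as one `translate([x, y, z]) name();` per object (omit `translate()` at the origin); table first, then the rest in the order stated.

table();
translate([1001, 0, 0]) table();
translate([0, 0, 771]) beam(1702);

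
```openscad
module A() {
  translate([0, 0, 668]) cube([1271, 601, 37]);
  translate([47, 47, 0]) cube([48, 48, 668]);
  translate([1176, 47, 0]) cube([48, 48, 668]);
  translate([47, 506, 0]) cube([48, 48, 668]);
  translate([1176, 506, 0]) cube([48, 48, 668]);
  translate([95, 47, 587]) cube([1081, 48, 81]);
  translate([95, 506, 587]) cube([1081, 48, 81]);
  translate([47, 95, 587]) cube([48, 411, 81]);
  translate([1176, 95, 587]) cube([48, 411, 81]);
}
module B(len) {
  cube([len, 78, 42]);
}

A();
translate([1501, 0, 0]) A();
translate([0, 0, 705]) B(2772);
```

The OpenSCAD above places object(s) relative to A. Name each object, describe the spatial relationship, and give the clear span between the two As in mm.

Second table starts at x = 1501; first ends at x = 1271; clear span = 1501 − 1271 = 230 mm.

A is a table. B is a beam. A beam spans the tops of two tables. The clear span between the two tables is 230 mm.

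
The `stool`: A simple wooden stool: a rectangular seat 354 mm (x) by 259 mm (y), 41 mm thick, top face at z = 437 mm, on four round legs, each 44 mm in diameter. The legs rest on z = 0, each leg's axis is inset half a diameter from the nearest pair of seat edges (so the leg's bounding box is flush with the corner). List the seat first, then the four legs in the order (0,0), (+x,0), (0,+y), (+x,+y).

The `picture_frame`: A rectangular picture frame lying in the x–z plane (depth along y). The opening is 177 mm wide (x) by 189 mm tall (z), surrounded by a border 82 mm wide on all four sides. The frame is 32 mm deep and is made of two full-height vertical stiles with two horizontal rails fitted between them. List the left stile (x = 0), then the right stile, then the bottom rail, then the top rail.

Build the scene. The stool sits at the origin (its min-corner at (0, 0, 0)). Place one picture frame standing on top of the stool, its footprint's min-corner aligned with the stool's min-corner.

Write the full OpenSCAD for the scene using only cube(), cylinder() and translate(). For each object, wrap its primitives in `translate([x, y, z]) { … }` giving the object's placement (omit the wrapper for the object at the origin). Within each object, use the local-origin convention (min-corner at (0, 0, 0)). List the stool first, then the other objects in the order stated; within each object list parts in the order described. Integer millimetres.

translate([0, 0, 396]) cube([354, 259, 41]);
translate([22, 22, 0]) cylinder(h = 396, r = 22);
translate([332, 22, 0]) cylinder(h = 396, r = 22);
translate([22, 237, 0]) cylinder(h = 396, r = 22);
translate([332, 237, 0]) cylinder(h = 396, r = 22);
translate([0, 0, 437]) {
  cube([82, 32, 353]);
  translate([259, 0, 0]) cube([82, 32, 353]);
  translate([82, 0, 0]) cube([177, 32, 82]);
  translate([82, 0, 271]) cube([177, 32, 82]);
}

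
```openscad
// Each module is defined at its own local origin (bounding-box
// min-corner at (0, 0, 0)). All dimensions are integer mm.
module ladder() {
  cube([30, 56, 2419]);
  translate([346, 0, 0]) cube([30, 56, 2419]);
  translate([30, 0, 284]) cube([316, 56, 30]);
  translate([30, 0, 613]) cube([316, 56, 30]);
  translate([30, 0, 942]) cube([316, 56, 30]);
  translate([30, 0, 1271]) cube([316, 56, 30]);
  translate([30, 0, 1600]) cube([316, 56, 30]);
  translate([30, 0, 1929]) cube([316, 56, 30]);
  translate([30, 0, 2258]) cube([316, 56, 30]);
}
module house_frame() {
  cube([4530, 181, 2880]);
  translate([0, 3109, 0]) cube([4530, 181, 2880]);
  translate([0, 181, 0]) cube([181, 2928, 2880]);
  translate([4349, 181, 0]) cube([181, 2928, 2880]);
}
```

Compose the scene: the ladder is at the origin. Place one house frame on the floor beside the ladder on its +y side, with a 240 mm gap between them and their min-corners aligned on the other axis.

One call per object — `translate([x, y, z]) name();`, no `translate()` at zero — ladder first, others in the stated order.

ladder();
translate([0, 296, 0]) house_frame();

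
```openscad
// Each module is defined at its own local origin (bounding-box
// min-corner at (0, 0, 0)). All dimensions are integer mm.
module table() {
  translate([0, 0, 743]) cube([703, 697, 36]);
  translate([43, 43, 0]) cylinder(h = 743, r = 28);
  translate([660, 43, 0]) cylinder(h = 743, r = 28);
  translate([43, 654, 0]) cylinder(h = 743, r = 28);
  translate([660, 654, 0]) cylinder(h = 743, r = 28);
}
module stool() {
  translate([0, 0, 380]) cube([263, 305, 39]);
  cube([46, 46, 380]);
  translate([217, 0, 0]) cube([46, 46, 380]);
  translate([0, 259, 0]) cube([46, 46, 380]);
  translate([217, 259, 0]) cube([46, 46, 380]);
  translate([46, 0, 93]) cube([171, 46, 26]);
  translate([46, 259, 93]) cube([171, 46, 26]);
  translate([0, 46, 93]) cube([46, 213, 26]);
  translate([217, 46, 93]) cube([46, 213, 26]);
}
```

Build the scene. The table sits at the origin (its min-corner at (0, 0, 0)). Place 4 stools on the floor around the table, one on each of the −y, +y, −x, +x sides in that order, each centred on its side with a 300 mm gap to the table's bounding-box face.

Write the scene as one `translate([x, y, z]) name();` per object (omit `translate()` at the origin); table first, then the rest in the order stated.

table();
translate([220, -605, 0]) stool();
translate([220, 997, 0]) stool();
translate([-563, 196, 0]) stool();
translate([1003, 196, 0]) stool();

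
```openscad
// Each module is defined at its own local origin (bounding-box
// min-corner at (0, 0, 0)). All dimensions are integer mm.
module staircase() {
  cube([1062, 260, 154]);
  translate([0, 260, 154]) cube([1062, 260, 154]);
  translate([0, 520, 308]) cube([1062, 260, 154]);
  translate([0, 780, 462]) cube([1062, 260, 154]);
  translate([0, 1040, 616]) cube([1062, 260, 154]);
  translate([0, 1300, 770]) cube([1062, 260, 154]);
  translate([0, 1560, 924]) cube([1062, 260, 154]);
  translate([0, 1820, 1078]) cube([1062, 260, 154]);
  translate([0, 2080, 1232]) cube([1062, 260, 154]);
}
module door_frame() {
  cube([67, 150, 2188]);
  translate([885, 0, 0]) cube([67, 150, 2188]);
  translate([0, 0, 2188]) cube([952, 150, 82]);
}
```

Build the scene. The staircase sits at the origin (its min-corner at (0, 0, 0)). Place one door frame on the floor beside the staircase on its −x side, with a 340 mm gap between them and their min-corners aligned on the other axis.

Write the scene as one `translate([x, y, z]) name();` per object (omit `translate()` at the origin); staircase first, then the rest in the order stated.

staircase();
translate([-1292, 0, 0]) door_frame();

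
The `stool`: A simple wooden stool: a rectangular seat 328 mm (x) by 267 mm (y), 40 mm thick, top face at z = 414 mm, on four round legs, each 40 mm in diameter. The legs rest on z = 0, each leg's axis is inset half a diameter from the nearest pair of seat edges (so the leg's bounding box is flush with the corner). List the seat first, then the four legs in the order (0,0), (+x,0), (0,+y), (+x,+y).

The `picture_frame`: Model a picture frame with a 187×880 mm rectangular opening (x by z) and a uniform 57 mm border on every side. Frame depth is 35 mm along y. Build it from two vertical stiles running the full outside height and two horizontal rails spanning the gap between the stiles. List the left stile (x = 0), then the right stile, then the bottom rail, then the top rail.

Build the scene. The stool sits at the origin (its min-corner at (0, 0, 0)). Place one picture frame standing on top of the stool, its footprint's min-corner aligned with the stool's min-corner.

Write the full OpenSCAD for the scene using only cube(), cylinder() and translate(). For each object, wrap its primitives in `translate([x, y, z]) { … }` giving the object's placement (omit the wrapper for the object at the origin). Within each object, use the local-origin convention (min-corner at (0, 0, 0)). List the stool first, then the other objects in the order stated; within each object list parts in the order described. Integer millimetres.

translate([0, 0, 374]) cube([328, 267, 40]);
translate([20, 20, 0]) cylinder(h = 374, r = 20);
translate([308, 20, 0]) cylinder(h = 374, r = 20);
translate([20, 247, 0]) cylinder(h = 374, r = 20);
translate([308, 247, 0]) cylinder(h = 374, r = 20);
translate([0, 0, 414]) {
  cube([57, 35, 994]);
  translate([244, 0, 0]) cube([57, 35, 994]);
  translate([57, 0, 0]) cube([187, 35, 57]);
  translate([57, 0, 937]) cube([187, 35, 57]);
}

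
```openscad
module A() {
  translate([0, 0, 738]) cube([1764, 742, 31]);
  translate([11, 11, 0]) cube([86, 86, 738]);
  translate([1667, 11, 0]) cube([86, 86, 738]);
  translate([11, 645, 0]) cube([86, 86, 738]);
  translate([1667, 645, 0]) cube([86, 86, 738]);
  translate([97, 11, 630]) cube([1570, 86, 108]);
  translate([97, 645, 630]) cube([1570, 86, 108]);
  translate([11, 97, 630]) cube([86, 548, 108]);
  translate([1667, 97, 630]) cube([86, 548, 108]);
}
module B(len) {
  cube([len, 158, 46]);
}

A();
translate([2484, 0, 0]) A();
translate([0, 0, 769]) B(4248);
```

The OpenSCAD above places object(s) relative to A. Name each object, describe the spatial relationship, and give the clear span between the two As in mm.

A is a table. B is a beam. A beam spans the tops of two tables. The clear span between the two tables is 720 mm.

Second table starts at x = 2484; first ends at x = 1764; clear span = 2484 − 1764 = 720 mm.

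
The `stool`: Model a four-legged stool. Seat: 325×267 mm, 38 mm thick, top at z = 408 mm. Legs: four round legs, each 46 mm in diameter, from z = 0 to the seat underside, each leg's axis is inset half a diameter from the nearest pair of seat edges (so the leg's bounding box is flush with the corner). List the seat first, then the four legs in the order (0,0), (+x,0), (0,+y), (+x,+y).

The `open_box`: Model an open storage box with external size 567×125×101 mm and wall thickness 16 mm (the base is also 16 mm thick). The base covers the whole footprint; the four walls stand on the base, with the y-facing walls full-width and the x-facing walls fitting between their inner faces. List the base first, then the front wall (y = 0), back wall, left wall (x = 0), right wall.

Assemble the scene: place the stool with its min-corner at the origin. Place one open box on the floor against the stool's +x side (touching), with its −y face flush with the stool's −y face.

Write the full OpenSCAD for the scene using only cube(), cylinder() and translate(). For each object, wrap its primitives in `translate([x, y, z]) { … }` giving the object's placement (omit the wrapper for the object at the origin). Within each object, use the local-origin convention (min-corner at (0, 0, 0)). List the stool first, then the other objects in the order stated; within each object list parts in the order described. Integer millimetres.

translate([0, 0, 370]) cube([325, 267, 38]);
translate([23, 23, 0]) cylinder(h = 370, r = 23);
translate([302, 23, 0]) cylinder(h = 370, r = 23);
translate([23, 244, 0]) cylinder(h = 370, r = 23);
translate([302, 244, 0]) cylinder(h = 370, r = 23);
translate([325, 0, 0]) {
  cube([567, 125, 16]);
  translate([0, 0, 16]) cube([567, 16, 85]);
  translate([0, 109, 16]) cube([567, 16, 85]);
  translate([0, 16, 16]) cube([16, 93, 85]);
  translate([551, 16, 16]) cube([16, 93, 85]);
}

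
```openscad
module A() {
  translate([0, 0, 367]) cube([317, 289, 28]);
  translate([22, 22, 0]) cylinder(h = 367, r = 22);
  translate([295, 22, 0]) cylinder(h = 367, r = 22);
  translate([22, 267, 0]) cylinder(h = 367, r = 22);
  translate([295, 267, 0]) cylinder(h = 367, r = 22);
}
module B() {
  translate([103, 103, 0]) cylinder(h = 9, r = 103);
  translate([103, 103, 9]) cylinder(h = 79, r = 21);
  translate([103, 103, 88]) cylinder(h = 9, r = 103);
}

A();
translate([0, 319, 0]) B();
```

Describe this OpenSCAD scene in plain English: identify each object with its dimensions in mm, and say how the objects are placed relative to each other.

A is a four-legged stool. The seat is a 317×289×28 mm slab whose top surface is at z = 395 mm; four round legs, each 44 mm in diameter, run from the floor (z = 0) to the underside of the seat, each leg's axis is inset half a diameter from the nearest pair of seat edges (so the leg's bounding box is flush with the corner).

B is a spool: two coaxial disc flanges of radius 103 mm and thickness 9 mm, joined by a core cylinder of radius 21 mm and height 79 mm. The lower flange rests on z = 0 and the three cylinders share a vertical axis.

The spool is on the floor beside the stool on its +y side.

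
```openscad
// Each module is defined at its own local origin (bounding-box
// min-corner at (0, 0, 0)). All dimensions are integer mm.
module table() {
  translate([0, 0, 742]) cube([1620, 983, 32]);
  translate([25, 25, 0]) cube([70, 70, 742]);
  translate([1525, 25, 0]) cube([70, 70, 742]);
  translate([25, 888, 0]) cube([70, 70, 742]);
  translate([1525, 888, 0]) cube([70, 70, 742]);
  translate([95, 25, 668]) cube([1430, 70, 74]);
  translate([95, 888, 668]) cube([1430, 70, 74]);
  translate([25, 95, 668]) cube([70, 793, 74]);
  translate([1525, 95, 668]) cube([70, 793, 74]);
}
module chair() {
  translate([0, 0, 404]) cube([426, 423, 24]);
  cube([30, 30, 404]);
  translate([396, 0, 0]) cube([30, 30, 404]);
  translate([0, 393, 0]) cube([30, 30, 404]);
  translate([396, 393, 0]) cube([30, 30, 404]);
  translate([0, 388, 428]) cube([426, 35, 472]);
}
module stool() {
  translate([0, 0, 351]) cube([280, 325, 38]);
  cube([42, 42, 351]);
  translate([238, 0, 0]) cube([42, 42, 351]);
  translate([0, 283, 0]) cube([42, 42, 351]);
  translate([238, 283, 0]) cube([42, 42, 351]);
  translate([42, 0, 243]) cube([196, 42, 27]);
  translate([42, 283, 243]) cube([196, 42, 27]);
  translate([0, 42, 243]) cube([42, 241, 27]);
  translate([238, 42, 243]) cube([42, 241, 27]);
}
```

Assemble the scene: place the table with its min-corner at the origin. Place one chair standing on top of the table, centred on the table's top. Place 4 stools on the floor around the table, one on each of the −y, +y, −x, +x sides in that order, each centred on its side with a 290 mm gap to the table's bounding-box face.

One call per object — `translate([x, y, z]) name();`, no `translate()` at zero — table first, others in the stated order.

table();
translate([597, 280, 774]) chair();
translate([670, -615, 0]) stool();
translate([670, 1273, 0]) stool();
translate([-570, 329, 0]) stool();
translate([1910, 329, 0]) stool();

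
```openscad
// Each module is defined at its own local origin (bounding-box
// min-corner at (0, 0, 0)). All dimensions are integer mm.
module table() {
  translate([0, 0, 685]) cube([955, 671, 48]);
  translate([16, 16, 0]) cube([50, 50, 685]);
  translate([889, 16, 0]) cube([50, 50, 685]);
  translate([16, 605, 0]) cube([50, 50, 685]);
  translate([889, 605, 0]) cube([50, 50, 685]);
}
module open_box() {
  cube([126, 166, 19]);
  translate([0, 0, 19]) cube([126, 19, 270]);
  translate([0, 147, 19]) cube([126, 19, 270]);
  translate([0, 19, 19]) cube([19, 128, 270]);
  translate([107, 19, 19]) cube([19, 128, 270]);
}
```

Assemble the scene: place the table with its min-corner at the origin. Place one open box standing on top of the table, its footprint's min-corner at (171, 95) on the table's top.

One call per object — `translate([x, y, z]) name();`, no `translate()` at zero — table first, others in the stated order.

table();
translate([171, 95, 733]) open_box();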